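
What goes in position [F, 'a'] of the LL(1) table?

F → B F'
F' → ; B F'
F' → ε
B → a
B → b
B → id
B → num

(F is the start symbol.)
To find M[F, 'a'], we find productions for F where 'a' is in the predict set (PREDICT(N → α) = (FIRST(α) \ {ε}) ∪ (FOLLOW(N) if α ⇒* ε)).

Relevant sets:
  FIRST(B) = { 'a', 'b', 'id', 'num' }

F → B F': PREDICT = { 'a', 'b', 'id', 'num' }
  'a' is in predict set, so this production goes in M[F, 'a']

M[F, 'a'] = F → B F'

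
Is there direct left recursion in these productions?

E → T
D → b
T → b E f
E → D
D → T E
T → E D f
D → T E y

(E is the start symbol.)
No direct left recursion

E → T: starts with T
D → b: starts with b
T → b E f: starts with b
E → D: starts with D
D → T E: starts with T
T → E D f: starts with E
D → T E y: starts with T

No direct left recursion found.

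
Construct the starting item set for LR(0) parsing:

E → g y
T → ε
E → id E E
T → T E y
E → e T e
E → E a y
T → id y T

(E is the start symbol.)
{ [E → . E a y], [E → . e T e], [E → . g y], [E → . id E E], [E' → . E] }

First, augment the grammar with E' → E
I₀ = CLOSURE({ [E' → . E] }):
  [E' → . E] has the dot before E: add [E → . g y], [E → . id E E], [E → . e T e], [E → . E a y]
No further items can be added.

I₀ = { [E → . E a y], [E → . e T e], [E → . g y], [E → . id E E], [E' → . E] }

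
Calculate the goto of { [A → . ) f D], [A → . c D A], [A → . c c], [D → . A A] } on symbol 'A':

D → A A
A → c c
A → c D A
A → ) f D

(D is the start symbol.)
GOTO(I, 'A') = CLOSURE({ [A → αX.β] : [A → α.Xβ] ∈ I, X = 'A' })

Items with dot before 'A', with the dot advanced:
  [D → . A A] → [D → A . A]
Closure of the advanced items:
  [D → A . A] has the dot before A: add [A → . c c], [A → . c D A], [A → . ) f D]

GOTO = { [A → . ) f D], [A → . c D A], [A → . c c], [D → A . A] }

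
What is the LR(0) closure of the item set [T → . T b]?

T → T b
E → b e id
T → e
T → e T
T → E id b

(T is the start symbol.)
To compute CLOSURE, for each item [A → α.Bβ] where B is a non-terminal, add [B → .γ] for all productions B → γ; repeat for the newly added items until nothing changes.

Start with: [T → . T b]
  [T → . T b] has the dot before T: add [T → . e], [T → . e T], [T → . E id b]
  [T → . E id b] has the dot before E: add [E → . b e id]
No further items can be added.

CLOSURE = { [E → . b e id], [T → . E id b], [T → . T b], [T → . e T], [T → . e] }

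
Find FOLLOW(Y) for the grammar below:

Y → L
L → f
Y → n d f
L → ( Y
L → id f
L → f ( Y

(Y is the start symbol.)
{ $ }

Y is the start symbol, so $ ∈ FOLLOW(Y).
In L → ( Y: Y is at the end, add FOLLOW(L)
In L → f ( Y: Y is at the end, add FOLLOW(L)

The FOLLOW sets referred to above (computed the same way, to a fixed point):
  FOLLOW(L) = { $ }

Taking the union: FOLLOW(Y) = { $ }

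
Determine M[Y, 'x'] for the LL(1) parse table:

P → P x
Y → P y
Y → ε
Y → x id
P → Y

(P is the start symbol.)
To find M[Y, 'x'], we find productions for Y where 'x' is in the predict set (PREDICT(N → α) = (FIRST(α) \ {ε}) ∪ (FOLLOW(N) if α ⇒* ε)).

Relevant sets:
  FIRST(P) = { 'x', 'y', ε }
  FOLLOW(Y) = { $, 'x', 'y' }

Y → P y: PREDICT = { 'x', 'y' }
  'x' is in predict set, so this production goes in M[Y, 'x']
Y → ε: PREDICT = { $, 'x', 'y' }
  'x' is in predict set, so this production goes in M[Y, 'x']
Y → x id: PREDICT = { 'x' }
  'x' is in predict set, so this production goes in M[Y, 'x']

M[Y, 'x'] = Y → P y, Y → ε, Y → x id  (a multiply-defined cell — the grammar is not LL(1))

Answer: Y → P y, Y → ε, Y → x id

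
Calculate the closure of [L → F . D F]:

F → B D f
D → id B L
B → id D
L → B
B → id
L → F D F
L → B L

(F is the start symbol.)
To compute CLOSURE, for each item [A → α.Bβ] where B is a non-terminal, add [B → .γ] for all productions B → γ; repeat for the newly added items until nothing changes.

Start with: [L → F . D F]
  [L → F . D F] has the dot before D: add [D → . id B L]
No further items can be added.

CLOSURE = { [D → . id B L], [L → F . D F] }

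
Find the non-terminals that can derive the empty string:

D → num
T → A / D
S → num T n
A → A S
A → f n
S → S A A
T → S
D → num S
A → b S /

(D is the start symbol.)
None

A non-terminal is nullable if it can derive ε (the empty string): either it has an ε-production, or it has a production whose right-hand side consists entirely of nullable non-terminals.

There are no ε-productions, so no non-terminal can derive ε.
No non-terminals are nullable.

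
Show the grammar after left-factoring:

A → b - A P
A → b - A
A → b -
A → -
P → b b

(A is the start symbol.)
Left-factoring transforms A → αβ₁ | αβ₂ into A → αA' and A' → β₁ | β₂
(α is the longest common prefix among the alternatives). Repeat until
no nonterminal has two alternatives with a common prefix.

Round 1: A has alternatives sharing prefix 'b -'. Introduce A': A → b - A'
  Add: A' → A P
  Add: A' → A
  Add: A' → ε

Round 2: A' has alternatives sharing prefix 'A'. Introduce A'': A' → A A''
  Add: A'' → P
  Add: A'' → ε

No remaining common prefixes — done.

Resulting grammar:
A → b - A'
A' → A A''
A'' → P
A'' → ε
A' → ε
A → -
P → b b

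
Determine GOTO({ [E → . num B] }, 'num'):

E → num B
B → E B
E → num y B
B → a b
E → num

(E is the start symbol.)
GOTO(I, 'num') = CLOSURE({ [A → αX.β] : [A → α.Xβ] ∈ I, X = 'num' })

Items with dot before 'num', with the dot advanced:
  [E → . num B] → [E → num . B]
Closure of the advanced items:
  [E → num . B] has the dot before B: add [B → . E B], [B → . a b]
  [B → . E B] has the dot before E: add [E → . num B], [E → . num y B], [E → . num]

GOTO = { [B → . E B], [B → . a b], [E → . num B], [E → . num y B], [E → . num], [E → num . B] }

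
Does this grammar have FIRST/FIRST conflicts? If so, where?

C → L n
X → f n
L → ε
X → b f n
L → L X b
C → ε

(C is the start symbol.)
No FIRST/FIRST conflicts.

A FIRST/FIRST conflict occurs when two productions N → α and N → β for the same non-terminal have FIRST(α) ∩ FIRST(β) ≠ ∅ (with ε ∈ FIRST of a nullable right-hand side, so two nullable alternatives also conflict).

FIRST sets of the non-terminals at (or reachable through a nullable prefix from) the front of some alternative:
  FIRST(L) = { 'b', 'f', ε }
  FIRST(X) = { 'b', 'f' }

Productions for C:
  C → L n: FIRST = { 'b', 'f', 'n' }
  C → ε: FIRST = { ε }
Productions for X:
  X → f n: FIRST = { 'f' }
  X → b f n: FIRST = { 'b' }
Productions for L:
  L → ε: FIRST = { ε }
  L → L X b: FIRST = { 'b', 'f' }

All alternatives of each non-terminal have pairwise disjoint FIRST sets.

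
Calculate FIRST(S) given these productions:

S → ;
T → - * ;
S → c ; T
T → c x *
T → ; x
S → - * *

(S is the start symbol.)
{ '-', ';', 'c' }

From S → ;:
  - ';' is a terminal: add ';' and stop
From S → c ; T:
  - c is a terminal: add 'c' and stop
From S → - * *:
  - '-' is a terminal: add '-' and stop

Collecting: FIRST(S) = { '-', ';', 'c' }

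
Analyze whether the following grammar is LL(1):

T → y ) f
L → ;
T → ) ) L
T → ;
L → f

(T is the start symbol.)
Yes, the grammar is LL(1).

A grammar is LL(1) if for each non-terminal N with multiple productions, the predict sets of those productions are pairwise disjoint, where PREDICT(N → α) = (FIRST(α) \ {ε}) ∪ (FOLLOW(N) if α ⇒* ε).

For T:
  PREDICT(T → y ')' f) = { 'y' }
  PREDICT(T → ')' ')' L) = { ')' }
  PREDICT(T → ';') = { ';' }
For L:
  PREDICT(L → ';') = { ';' }
  PREDICT(L → f) = { 'f' }

All predict sets are disjoint. The grammar IS LL(1).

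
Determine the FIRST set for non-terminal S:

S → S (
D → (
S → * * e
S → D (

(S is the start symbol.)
To compute FIRST(S), examine every production with S on the left-hand side, reading each right-hand side left to right until a non-nullable symbol is reached.

FIRST sets of the other non-terminals involved (by the same procedure, iterated to a fixed point):
  FIRST(D) = { '(' }

From S → S (:
  - S is the symbol being defined: contributes nothing new
    S is not nullable, so stop
From S → * * e:
  - '*' is a terminal: add '*' and stop
From S → D (:
  - D is a non-terminal: add FIRST(D) \ {ε} = { '(' }
    D is not nullable, so stop

Collecting: FIRST(S) = { '(', '*' }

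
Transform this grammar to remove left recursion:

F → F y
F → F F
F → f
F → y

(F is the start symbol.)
F is directly left-recursive. The standard transformation for
  A → A α₁ | ... | A α_m | β₁ | ... | β_n
is
  A  → β₁ A' | ... | β_n A'
  A' → α₁ A' | ... | α_m A' | ε

F → f becomes F → f F'
F → y becomes F → y F'
F → F y becomes F' → y F'
F → F F becomes F' → F F'
Add F' → ε

Resulting grammar:
F → f F'
F → y F'
F' → y F'
F' → F F'
F' → ε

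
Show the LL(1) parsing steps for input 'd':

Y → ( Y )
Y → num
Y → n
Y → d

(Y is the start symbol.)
LL(1) parsing maintains a stack (initially the start symbol over $) and the input. At each step: if the stack top is a terminal, match it against the current input token; if it is a non-terminal N, replace it with the RHS of M[N, lookahead] (the unique production whose predict set contains the lookahead).

Stack is shown with the top on the left.

Stack  Input  Action
--------------------
Y $    d $    output Y → d
d $    d $    match 'd'
$      $      accept

The string is accepted.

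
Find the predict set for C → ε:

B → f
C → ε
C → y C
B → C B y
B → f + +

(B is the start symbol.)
{ 'f', 'y' }

PREDICT(C → ε) = (FIRST(RHS) \ {ε}) ∪ (FOLLOW(C) if ε ∈ FIRST(RHS), i.e. RHS ⇒* ε)
The right-hand side is ε (FIRST(ε) = { ε }), so the predict set is FOLLOW(C) = { 'f', 'y' }
PREDICT(C → ε) = { 'f', 'y' }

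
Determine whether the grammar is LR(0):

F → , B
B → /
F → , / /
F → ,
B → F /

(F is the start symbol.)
A grammar is LR(0) if no state in the canonical LR(0) collection has:
  - both a shift item (dot before a terminal) and a complete item (shift-reduce conflict), or
  - two or more complete items (reduce-reduce conflict; the accept item [F' → F .] counts as a complete item here).

Augment with F' → F and build the canonical LR(0) collection (I0 = CLOSURE({[F' → . F]}), then GOTO on every symbol after a dot until no new states appear). It has 8 states:
  I0: { [F → . , / /], [F → . , B], [F → . ,], [F' → . F] }  — shift
  I1: { [B → . /], [B → . F /], [F → , . / /], [F → , . B], [F → , .], [F → . , / /], [F → . , B], [F → . ,] }  — shift, reduce
  I2: { [F' → F .] }  — accept
  I3: { [B → / .], [F → , / . /] }  — shift, reduce
  I4: { [F → , B .] }  — reduce
  I5: { [B → F . /] }  — shift
  I6: { [B → F / .] }  — reduce
  I7: { [F → , / / .] }  — reduce

Conflict in state I1:
  Shift-reduce conflict between [F → , .] and [B → . /]
So the grammar is NOT LR(0).

Answer: No. Shift-reduce conflict between [F → , .] and [B → . /]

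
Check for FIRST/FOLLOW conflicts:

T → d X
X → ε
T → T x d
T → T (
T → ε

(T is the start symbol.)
A FIRST/FOLLOW conflict occurs when a non-terminal N has a nullable alternative N → β (β ⇒* ε) and another alternative N → α with FIRST(α) ∩ FOLLOW(N) ≠ ∅: on such a lookahead the parser cannot decide between expanding α and letting N vanish via β.

Nullable non-terminals: T, X.
FIRST sets used below: FIRST(T) = { '(', 'd', 'x', ε }

T: nullable alternative(s) T → ε; FOLLOW(T) = { $, '(', 'x' }
  T → d X: FIRST \ {ε} = { 'd' } — disjoint from FOLLOW(T)
  T → T x d: FIRST \ {ε} = { '(', 'd', 'x' } — overlaps FOLLOW(T) on { '(', 'x' }: CONFLICT
  T → T (: FIRST \ {ε} = { '(', 'd', 'x' } — overlaps FOLLOW(T) on { '(', 'x' }: CONFLICT
  T → ε: FIRST \ {ε} = { } — this is the only nullable alternative, skip
X has a nullable alternative but only one production, so nothing to check.

So the grammar has 2 FIRST/FOLLOW conflicts (marked CONFLICT above).

Answer: Yes. T → T x d with FOLLOW(T) on { '(', 'x' }; T → T '(' with FOLLOW(T) on { '(', 'x' }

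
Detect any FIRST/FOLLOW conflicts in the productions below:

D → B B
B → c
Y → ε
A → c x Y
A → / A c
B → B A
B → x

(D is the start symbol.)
Nullable non-terminals: Y.
Y has a nullable alternative but only one production, so nothing to check.

A, B, D have no nullable alternative, so no FIRST/FOLLOW check is needed there.

No FIRST/FOLLOW conflicts found.

Answer: No FIRST/FOLLOW conflicts.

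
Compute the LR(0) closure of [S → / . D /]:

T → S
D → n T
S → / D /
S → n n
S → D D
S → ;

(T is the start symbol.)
To compute CLOSURE, for each item [A → α.Bβ] where B is a non-terminal, add [B → .γ] for all productions B → γ; repeat for the newly added items until nothing changes.

Start with: [S → / . D /]
  [S → / . D /] has the dot before D: add [D → . n T]
No further items can be added.

CLOSURE = { [D → . n T], [S → / . D /] }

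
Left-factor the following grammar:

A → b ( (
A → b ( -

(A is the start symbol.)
Left-factoring transforms A → αβ₁ | αβ₂ into A → αA' and A' → β₁ | β₂
(α is the longest common prefix among the alternatives). Repeat until
no nonterminal has two alternatives with a common prefix.

Round 1: A has alternatives sharing prefix 'b ('. Introduce A': A → b ( A'
  Add: A' → (
  Add: A' → -

No remaining common prefixes — done.

Resulting grammar:
A → b ( A'
A' → (
A' → -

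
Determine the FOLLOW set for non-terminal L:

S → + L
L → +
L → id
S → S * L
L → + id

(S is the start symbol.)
{ $, '*' }

To compute FOLLOW(L), find every occurrence of L on a right-hand side N → α L β: add FIRST(β) \ {ε}, and if β is empty or nullable also add FOLLOW(N). Iterate to a fixed point.

In S → + L: L is at the end, add FOLLOW(S)
In S → S * L: L is at the end, add FOLLOW(S)

The FOLLOW sets referred to above (computed the same way, to a fixed point):
  FOLLOW(S) = { $, '*' }

Taking the union: FOLLOW(L) = { $, '*' }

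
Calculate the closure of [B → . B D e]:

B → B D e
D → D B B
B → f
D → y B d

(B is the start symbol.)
To compute CLOSURE, for each item [A → α.Bβ] where B is a non-terminal, add [B → .γ] for all productions B → γ; repeat for the newly added items until nothing changes.

Start with: [B → . B D e]
  [B → . B D e] has the dot before B: add [B → . f]
No further items can be added.

CLOSURE = { [B → . B D e], [B → . f] }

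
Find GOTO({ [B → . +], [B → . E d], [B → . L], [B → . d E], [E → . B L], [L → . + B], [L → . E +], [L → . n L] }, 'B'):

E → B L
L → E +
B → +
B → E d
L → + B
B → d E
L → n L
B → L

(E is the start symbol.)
GOTO(I, 'B') = CLOSURE({ [A → αX.β] : [A → α.Xβ] ∈ I, X = 'B' })

Items with dot before 'B', with the dot advanced:
  [E → . B L] → [E → B . L]
Closure of the advanced items:
  [E → B . L] has the dot before L: add [L → . E +], [L → . + B], [L → . n L]
  [L → . E +] has the dot before E: add [E → . B L]
  [E → . B L] has the dot before B: add [B → . +], [B → . E d], [B → . d E], [B → . L]

GOTO = { [B → . +], [B → . E d], [B → . L], [B → . d E], [E → . B L], [E → B . L], [L → . + B], [L → . E +], [L → . n L] }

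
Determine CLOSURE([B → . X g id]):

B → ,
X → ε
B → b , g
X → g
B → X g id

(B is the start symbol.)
To compute CLOSURE, for each item [A → α.Bβ] where B is a non-terminal, add [B → .γ] for all productions B → γ; repeat for the newly added items until nothing changes.

Start with: [B → . X g id]
  [B → . X g id] has the dot before X: add [X → .], [X → . g]
No further items can be added.

CLOSURE = { [B → . X g id], [X → . g], [X → .] }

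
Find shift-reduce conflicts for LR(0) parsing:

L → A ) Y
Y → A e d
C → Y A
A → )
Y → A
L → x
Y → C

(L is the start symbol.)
Augment with L' → L and build the canonical LR(0) collection (I0 = CLOSURE({[L' → . L]}), then GOTO on every symbol after a dot until no new states appear). It has 12 states:
  I0: { [A → . )], [L → . A ) Y], [L → . x], [L' → . L] }  — shift
  I1: { [A → ) .] }  — reduce
  I2: { [L → A . ) Y] }  — shift
  I3: { [L' → L .] }  — accept
  I4: { [L → x .] }  — reduce
  I5: { [A → . )], [C → . Y A], [L → A ) . Y], [Y → . A e d], [Y → . A], [Y → . C] }  — shift
  I6: { [Y → A . e d], [Y → A .] }  — shift, reduce
  I7: { [Y → C .] }  — reduce
  I8: { [A → . )], [C → Y . A], [L → A ) Y .] }  — shift, reduce
  I9: { [C → Y A .] }  — reduce
  I10: { [Y → A e . d] }  — shift
  I11: { [Y → A e d .] }  — reduce

I6 contains reduce item [Y → A .] and shift item [Y → A . e d] — shift-reduce conflict.
I8 contains reduce item [L → A ) Y .] and shift item [A → . )] — shift-reduce conflict.

Answer: Yes — I6: [Y → A .] vs [Y → A . e d]; I8: [L → A ) Y .] vs [A → . )]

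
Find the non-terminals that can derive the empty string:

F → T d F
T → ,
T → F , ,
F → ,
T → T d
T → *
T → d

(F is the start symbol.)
A non-terminal is nullable if it can derive ε (the empty string): either it has an ε-production, or it has a production whose right-hand side consists entirely of nullable non-terminals.

There are no ε-productions, so no non-terminal can derive ε.
No non-terminals are nullable.

Answer: None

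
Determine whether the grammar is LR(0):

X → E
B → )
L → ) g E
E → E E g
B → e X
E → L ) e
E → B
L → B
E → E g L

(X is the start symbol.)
No. Shift-reduce conflict between [B → ) .] and [L → ) . g E]

A grammar is LR(0) if no state in the canonical LR(0) collection has:
  - both a shift item (dot before a terminal) and a complete item (shift-reduce conflict), or
  - two or more complete items (reduce-reduce conflict; the accept item [X' → X .] counts as a complete item here).

Augment with X' → X and build the canonical LR(0) collection (I0 = CLOSURE({[X' → . X]}), then GOTO on every symbol after a dot until no new states appear). It has 17 states:
  I0: { [B → . )], [B → . e X], [E → . B], [E → . E E g], [E → . E g L], [E → . L ) e], [L → . ) g E], [L → . B], [X → . E], [X' → . X] }  — shift
  I1: { [B → ) .], [L → ) . g E] }  — shift, reduce
  I2: { [E → B .], [L → B .] }  — 2 reduces
  I3: { [B → . )], [B → . e X], [E → . B], [E → . E E g], [E → . E g L], [E → . L ) e], [E → E . E g], [E → E . g L], [L → . ) g E], [L → . B], [X → E .] }  — shift, reduce
  I4: { [E → L . ) e] }  — shift
  I5: { [X' → X .] }  — accept
  I6: { [B → . )], [B → . e X], [B → e . X], [E → . B], [E → . E E g], [E → . E g L], [E → . L ) e], [L → . ) g E], [L → . B], [X → . E] }  — shift
  I7: { [B → e X .] }  — reduce
  I8: { [E → L ) . e] }  — shift
  I9: { [E → L ) e .] }  — reduce
  I10: { [B → . )], [B → . e X], [E → . B], [E → . E E g], [E → . E g L], [E → . L ) e], [E → E . E g], [E → E . g L], [E → E E . g], [L → . ) g E], [L → . B] }  — shift
  I11: { [B → . )], [B → . e X], [E → E g . L], [L → . ) g E], [L → . B] }  — shift
  I12: { [L → B .] }  — reduce
  I13: { [E → E g L .] }  — reduce
  I14: { [B → . )], [B → . e X], [E → E E g .], [E → E g . L], [L → . ) g E], [L → . B] }  — shift, reduce
  I15: { [B → . )], [B → . e X], [E → . B], [E → . E E g], [E → . E g L], [E → . L ) e], [L → ) g . E], [L → . ) g E], [L → . B] }  — shift
  I16: { [B → . )], [B → . e X], [E → . B], [E → . E E g], [E → . E g L], [E → . L ) e], [E → E . E g], [E → E . g L], [L → ) g E .], [L → . ) g E], [L → . B] }  — shift, reduce

Conflict in state I1:
  Shift-reduce conflict between [B → ) .] and [L → ) . g E]
So the grammar is NOT LR(0).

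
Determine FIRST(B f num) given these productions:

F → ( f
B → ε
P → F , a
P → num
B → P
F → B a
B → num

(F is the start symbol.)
{ '(', 'a', 'f', 'num' }

FIRST sets of the non-terminals involved (from the grammar, by fixed-point iteration):
  FIRST(B) = { '(', 'a', 'num', ε }

To compute FIRST(B f num), process the symbols left to right:
Symbol B is a non-terminal. Add FIRST(B) \ {ε} = { '(', 'a', 'num' }
B is nullable (ε ∈ FIRST(B)), continue to the next symbol.
Symbol f is a terminal. Add 'f' and stop.
FIRST(B f num) = { '(', 'a', 'f', 'num' }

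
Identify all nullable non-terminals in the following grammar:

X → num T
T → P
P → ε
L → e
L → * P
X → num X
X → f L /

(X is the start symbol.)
{ 'P', 'T' }

A non-terminal is nullable if it can derive ε (the empty string): either it has an ε-production, or it has a production whose right-hand side consists entirely of nullable non-terminals.

ε-productions: P → ε
So P is immediately nullable.
T → P: every symbol on the right is nullable, so T is nullable too.
No further non-terminal can be added: every production for the remaining non-terminals contains a terminal or a non-nullable non-terminal.
Nullable = { 'P', 'T' }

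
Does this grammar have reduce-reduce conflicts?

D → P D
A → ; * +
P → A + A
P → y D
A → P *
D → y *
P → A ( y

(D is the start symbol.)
No reduce-reduce conflicts

A reduce-reduce conflict occurs when an LR(0) state has two complete items [A → α .] and [B → β .] — both call for a reduction, and with no lookahead the parser cannot choose between them.

Augment with D' → D and build the canonical LR(0) collection (I0 = CLOSURE({[D' → . D]}), then GOTO on every symbol after a dot until no new states appear). It has 18 states:
  I0: { [A → . ; * +], [A → . P *], [D → . P D], [D → . y *], [D' → . D], [P → . A ( y], [P → . A + A], [P → . y D] }  — shift
  I1: { [A → ; . * +] }  — shift
  I2: { [P → A . ( y], [P → A . + A] }  — shift
  I3: { [D' → D .] }  — accept
  I4: { [A → . ; * +], [A → . P *], [A → P . *], [D → . P D], [D → . y *], [D → P . D], [P → . A ( y], [P → . A + A], [P → . y D] }  — shift
  I5: { [A → . ; * +], [A → . P *], [D → . P D], [D → . y *], [D → y . *], [P → . A ( y], [P → . A + A], [P → . y D], [P → y . D] }  — shift
  I6: { [D → y * .] }  — reduce
  I7: { [P → y D .] }  — reduce
  I8: { [A → P * .] }  — reduce
  I9: { [D → P D .] }  — reduce
  I10: { [P → A ( . y] }  — shift
  I11: { [A → . ; * +], [A → . P *], [P → . A ( y], [P → . A + A], [P → . y D], [P → A + . A] }  — shift
  I12: { [P → A + A .], [P → A . ( y], [P → A . + A] }  — shift, reduce
  I13: { [A → P . *] }  — shift
  I14: { [A → . ; * +], [A → . P *], [D → . P D], [D → . y *], [P → . A ( y], [P → . A + A], [P → . y D], [P → y . D] }  — shift
  I15: { [P → A ( y .] }  — reduce
  I16: { [A → ; * . +] }  — shift
  I17: { [A → ; * + .] }  — reduce

No state contains more than one complete item.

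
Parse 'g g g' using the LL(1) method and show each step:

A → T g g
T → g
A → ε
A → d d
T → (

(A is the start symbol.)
LL(1) parsing maintains a stack (initially the start symbol over $) and the input. At each step: if the stack top is a terminal, match it against the current input token; if it is a non-terminal N, replace it with the RHS of M[N, lookahead] (the unique production whose predict set contains the lookahead).

Stack is shown with the top on the left.

Stack    Input    Action
------------------------
A $      g g g $  output A → T g g
T g g $  g g g $  output T → g
g g g $  g g g $  match 'g'
g g $    g g $    match 'g'
g $      g $      match 'g'
$        $        accept

The string is accepted.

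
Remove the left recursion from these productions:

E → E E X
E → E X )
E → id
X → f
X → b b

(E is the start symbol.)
E → id E'
E' → E X E'
E' → X ) E'
E' → ε
X → f
X → b b

E is directly left-recursive. The standard transformation for
  A → A α₁ | ... | A α_m | β₁ | ... | β_n
is
  A  → β₁ A' | ... | β_n A'
  A' → α₁ A' | ... | α_m A' | ε

E → id becomes E → id E'
E → E E X becomes E' → E X E'
E → E X ) becomes E' → X ) E'
Add E' → ε

Productions for other non-terminals are unchanged:
  X → f
  X → b b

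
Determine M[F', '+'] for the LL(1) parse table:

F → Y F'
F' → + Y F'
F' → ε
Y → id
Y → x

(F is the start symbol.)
To find M[F', '+'], we find productions for F' where '+' is in the predict set (PREDICT(N → α) = (FIRST(α) \ {ε}) ∪ (FOLLOW(N) if α ⇒* ε)).

Relevant sets:
  FOLLOW(F') = { $ }

F' → + Y F': PREDICT = { '+' }
  '+' is in predict set, so this production goes in M[F', '+']
F' → ε: PREDICT = { $ }

M[F', '+'] = F' → + Y F'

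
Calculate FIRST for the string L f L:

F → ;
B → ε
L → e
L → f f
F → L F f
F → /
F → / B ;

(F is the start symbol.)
FIRST sets of the non-terminals involved (from the grammar, by fixed-point iteration):
  FIRST(L) = { 'e', 'f' }

To compute FIRST(L f L), process the symbols left to right:
Symbol L is a non-terminal. Add FIRST(L) \ {ε} = { 'e', 'f' }
L is not nullable (ε ∉ FIRST(L)), so stop here.
FIRST(L f L) = { 'e', 'f' }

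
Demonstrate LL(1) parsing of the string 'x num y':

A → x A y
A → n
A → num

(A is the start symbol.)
LL(1) parsing maintains a stack (initially the start symbol over $) and the input. At each step: if the stack top is a terminal, match it against the current input token; if it is a non-terminal N, replace it with the RHS of M[N, lookahead] (the unique production whose predict set contains the lookahead).

Stack is shown with the top on the left.

Stack    Input      Action
--------------------------
A $      x num y $  output A → x A y
x A y $  x num y $  match 'x'
A y $    num y $    output A → num
num y $  num y $    match 'num'
y $      y $        match 'y'
$        $          accept

The string is accepted.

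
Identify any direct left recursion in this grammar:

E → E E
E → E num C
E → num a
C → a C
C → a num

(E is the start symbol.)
E → E E: LEFT RECURSIVE (starts with E)
E → E num C: LEFT RECURSIVE (starts with E)
E → num a: starts with num
C → a C: starts with a
C → a num: starts with a

The grammar has direct left recursion on: E.

Answer: Yes, E is left-recursive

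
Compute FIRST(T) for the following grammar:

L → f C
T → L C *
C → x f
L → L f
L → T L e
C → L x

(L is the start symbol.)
FIRST sets of the other non-terminals involved (by the same procedure, iterated to a fixed point):
  FIRST(L) = { 'f' }

From T → L C *:
  - L is a non-terminal: add FIRST(L) \ {ε} = { 'f' }
    L is not nullable, so stop

Collecting: FIRST(T) = { 'f' }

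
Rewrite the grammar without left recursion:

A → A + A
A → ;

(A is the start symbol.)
A is directly left-recursive. The standard transformation for
  A → A α₁ | ... | A α_m | β₁ | ... | β_n
is
  A  → β₁ A' | ... | β_n A'
  A' → α₁ A' | ... | α_m A' | ε

A → ; becomes A → ; A'
A → A + A becomes A' → + A A'
Add A' → ε

Resulting grammar:
A → ; A'
A' → + A A'
A' → ε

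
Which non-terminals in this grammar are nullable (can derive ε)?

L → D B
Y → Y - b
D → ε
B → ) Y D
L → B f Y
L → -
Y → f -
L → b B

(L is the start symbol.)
{ 'D' }

A non-terminal is nullable if it can derive ε (the empty string): either it has an ε-production, or it has a production whose right-hand side consists entirely of nullable non-terminals.

ε-productions: D → ε
So D is immediately nullable.
No further non-terminal can be added: every production for the remaining non-terminals contains a terminal or a non-nullable non-terminal.
Nullable = { 'D' }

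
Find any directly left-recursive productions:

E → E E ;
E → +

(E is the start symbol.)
Direct left recursion occurs when N → N α for some non-terminal N (the right-hand side begins with the left-hand side itself).

E → E E ;: LEFT RECURSIVE (starts with E)
E → +: starts with '+'

The grammar has direct left recursion on: E.

Answer: Yes, E is left-recursive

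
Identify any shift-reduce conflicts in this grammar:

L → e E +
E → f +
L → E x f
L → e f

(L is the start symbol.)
A shift-reduce conflict occurs when an LR(0) state has both:
  - a complete (reduce) item [A → α .] (dot at the end), and
  - a shift item [B → β . c γ] (dot before a terminal).

Augment with L' → L and build the canonical LR(0) collection (I0 = CLOSURE({[L' → . L]}), then GOTO on every symbol after a dot until no new states appear). It has 11 states:
  I0: { [E → . f +], [L → . E x f], [L → . e E +], [L → . e f], [L' → . L] }  — shift
  I1: { [L → E . x f] }  — shift
  I2: { [L' → L .] }  — accept
  I3: { [E → . f +], [L → e . E +], [L → e . f] }  — shift
  I4: { [E → f . +] }  — shift
  I5: { [E → f + .] }  — reduce
  I6: { [L → e E . +] }  — shift
  I7: { [E → f . +], [L → e f .] }  — shift, reduce
  I8: { [L → e E + .] }  — reduce
  I9: { [L → E x . f] }  — shift
  I10: { [L → E x f .] }  — reduce

I7 contains reduce item [L → e f .] and shift item [E → f . +] — shift-reduce conflict.

Answer: Yes — I7: [L → e f .] vs [E → f . +]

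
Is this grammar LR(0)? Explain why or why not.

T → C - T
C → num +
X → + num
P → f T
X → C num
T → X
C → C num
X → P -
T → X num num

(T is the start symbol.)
Augment with T' → T and build the canonical LR(0) collection (I0 = CLOSURE({[T' → . T]}), then GOTO on every symbol after a dot until no new states appear). It has 17 states:
  I0: { [C → . C num], [C → . num +], [P → . f T], [T → . C - T], [T → . X num num], [T → . X], [T' → . T], [X → . + num], [X → . C num], [X → . P -] }  — shift
  I1: { [X → + . num] }  — shift
  I2: { [C → C . num], [T → C . - T], [X → C . num] }  — shift
  I3: { [X → P . -] }  — shift
  I4: { [T' → T .] }  — accept
  I5: { [T → X . num num], [T → X .] }  — shift, reduce
  I6: { [C → . C num], [C → . num +], [P → . f T], [P → f . T], [T → . C - T], [T → . X num num], [T → . X], [X → . + num], [X → . C num], [X → . P -] }  — shift
  I7: { [C → num . +] }  — shift
  I8: { [C → num + .] }  — reduce
  I9: { [P → f T .] }  — reduce
  I10: { [T → X num . num] }  — shift
  I11: { [T → X num num .] }  — reduce
  I12: { [X → P - .] }  — reduce
  I13: { [C → . C num], [C → . num +], [P → . f T], [T → . C - T], [T → . X num num], [T → . X], [T → C - . T], [X → . + num], [X → . C num], [X → . P -] }  — shift
  I14: { [C → C num .], [X → C num .] }  — 2 reduces
  I15: { [T → C - T .] }  — reduce
  I16: { [X → + num .] }  — reduce

Conflict in state I5:
  Shift-reduce conflict between [T → X .] and [T → X . num num]
So the grammar is NOT LR(0).

Answer: No. Shift-reduce conflict between [T → X .] and [T → X . num num]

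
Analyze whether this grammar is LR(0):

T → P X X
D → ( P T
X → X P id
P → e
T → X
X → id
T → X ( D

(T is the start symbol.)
No. Shift-reduce conflict between [T → X .] and [P → . e]

A grammar is LR(0) if no state in the canonical LR(0) collection has:
  - both a shift item (dot before a terminal) and a complete item (shift-reduce conflict), or
  - two or more complete items (reduce-reduce conflict; the accept item [T' → T .] counts as a complete item here).

Augment with T' → T and build the canonical LR(0) collection (I0 = CLOSURE({[T' → . T]}), then GOTO on every symbol after a dot until no new states appear). It has 15 states:
  I0: { [P → . e], [T → . P X X], [T → . X ( D], [T → . X], [T' → . T], [X → . X P id], [X → . id] }  — shift
  I1: { [T → P . X X], [X → . X P id], [X → . id] }  — shift
  I2: { [T' → T .] }  — accept
  I3: { [P → . e], [T → X . ( D], [T → X .], [X → X . P id] }  — shift, reduce
  I4: { [P → e .] }  — reduce
  I5: { [X → id .] }  — reduce
  I6: { [D → . ( P T], [T → X ( . D] }  — shift
  I7: { [X → X P . id] }  — shift
  I8: { [X → X P id .] }  — reduce
  I9: { [D → ( . P T], [P → . e] }  — shift
  I10: { [T → X ( D .] }  — reduce
  I11: { [D → ( P . T], [P → . e], [T → . P X X], [T → . X ( D], [T → . X], [X → . X P id], [X → . id] }  — shift
  I12: { [D → ( P T .] }  — reduce
  I13: { [P → . e], [T → P X . X], [X → . X P id], [X → . id], [X → X . P id] }  — shift
  I14: { [P → . e], [T → P X X .], [X → X . P id] }  — shift, reduce

Conflict in state I3:
  Shift-reduce conflict between [T → X .] and [P → . e]
So the grammar is NOT LR(0).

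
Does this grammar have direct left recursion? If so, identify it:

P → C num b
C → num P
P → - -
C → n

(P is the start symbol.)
Direct left recursion occurs when N → N α for some non-terminal N (the right-hand side begins with the left-hand side itself).

P → C num b: starts with C
C → num P: starts with num
P → - -: starts with '-'
C → n: starts with n

No direct left recursion found.

Answer: No direct left recursion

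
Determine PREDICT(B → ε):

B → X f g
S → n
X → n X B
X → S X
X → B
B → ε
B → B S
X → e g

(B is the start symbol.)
PREDICT(B → ε) = (FIRST(RHS) \ {ε}) ∪ (FOLLOW(B) if ε ∈ FIRST(RHS), i.e. RHS ⇒* ε)
The right-hand side is ε (FIRST(ε) = { ε }), so the predict set is FOLLOW(B) = { $, 'e', 'f', 'n' }
PREDICT(B → ε) = { $, 'e', 'f', 'n' }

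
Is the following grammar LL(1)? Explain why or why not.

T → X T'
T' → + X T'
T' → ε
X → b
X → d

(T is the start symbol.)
Relevant sets:
  FOLLOW(T') = { $ }

For T':
  PREDICT(T' → '+' X T') = { '+' }
  PREDICT(T' → ε) = { $ }
For X:
  PREDICT(X → b) = { 'b' }
  PREDICT(X → d) = { 'd' }
T has a single production, so nothing to check there.

All predict sets are disjoint. The grammar IS LL(1).

Answer: Yes, the grammar is LL(1).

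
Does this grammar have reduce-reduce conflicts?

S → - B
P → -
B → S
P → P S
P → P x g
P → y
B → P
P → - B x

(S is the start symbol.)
No reduce-reduce conflicts

A reduce-reduce conflict occurs when an LR(0) state has two complete items [A → α .] and [B → β .] — both call for a reduction, and with no lookahead the parser cannot choose between them.

Augment with S' → S and build the canonical LR(0) collection (I0 = CLOSURE({[S' → . S]}), then GOTO on every symbol after a dot until no new states appear). It has 13 states:
  I0: { [S → . - B], [S' → . S] }  — shift
  I1: { [B → . P], [B → . S], [P → . - B x], [P → . -], [P → . P S], [P → . P x g], [P → . y], [S → - . B], [S → . - B] }  — shift
  I2: { [S' → S .] }  — accept
  I3: { [B → . P], [B → . S], [P → - . B x], [P → - .], [P → . - B x], [P → . -], [P → . P S], [P → . P x g], [P → . y], [S → - . B], [S → . - B] }  — shift, reduce
  I4: { [S → - B .] }  — reduce
  I5: { [B → P .], [P → P . S], [P → P . x g], [S → . - B] }  — shift, reduce
  I6: { [B → S .] }  — reduce
  I7: { [P → y .] }  — reduce
  I8: { [P → P S .] }  — reduce
  I9: { [P → P x . g] }  — shift
  I10: { [P → P x g .] }  — reduce
  I11: { [P → - B . x], [S → - B .] }  — shift, reduce
  I12: { [P → - B x .] }  — reduce

No state contains more than one complete item.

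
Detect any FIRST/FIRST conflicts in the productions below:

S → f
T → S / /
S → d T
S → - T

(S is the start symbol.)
No FIRST/FIRST conflicts.

A FIRST/FIRST conflict occurs when two productions N → α and N → β for the same non-terminal have FIRST(α) ∩ FIRST(β) ≠ ∅ (with ε ∈ FIRST of a nullable right-hand side, so two nullable alternatives also conflict).

Productions for S:
  S → f: FIRST = { 'f' }
  S → d T: FIRST = { 'd' }
  S → - T: FIRST = { '-' }
T has only one production, so no FIRST/FIRST conflict is possible there.

All alternatives of each non-terminal have pairwise disjoint FIRST sets.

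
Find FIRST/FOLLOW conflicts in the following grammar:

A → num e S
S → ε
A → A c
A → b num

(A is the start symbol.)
A FIRST/FOLLOW conflict occurs when a non-terminal N has a nullable alternative N → β (β ⇒* ε) and another alternative N → α with FIRST(α) ∩ FOLLOW(N) ≠ ∅: on such a lookahead the parser cannot decide between expanding α and letting N vanish via β.

Nullable non-terminals: S.
S has a nullable alternative but only one production, so nothing to check.

A has no nullable alternative, so no FIRST/FOLLOW check is needed there.

No FIRST/FOLLOW conflicts found.

Answer: No FIRST/FOLLOW conflicts.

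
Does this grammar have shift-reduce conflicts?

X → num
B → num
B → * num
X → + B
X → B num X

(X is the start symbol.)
No shift-reduce conflicts

Augment with X' → X and build the canonical LR(0) collection (I0 = CLOSURE({[X' → . X]}), then GOTO on every symbol after a dot until no new states appear). It has 11 states:
  I0: { [B → . * num], [B → . num], [X → . + B], [X → . B num X], [X → . num], [X' → . X] }  — shift
  I1: { [B → * . num] }  — shift
  I2: { [B → . * num], [B → . num], [X → + . B] }  — shift
  I3: { [X → B . num X] }  — shift
  I4: { [X' → X .] }  — accept
  I5: { [B → num .], [X → num .] }  — 2 reduces
  I6: { [B → . * num], [B → . num], [X → . + B], [X → . B num X], [X → . num], [X → B num . X] }  — shift
  I7: { [X → B num X .] }  — reduce
  I8: { [X → + B .] }  — reduce
  I9: { [B → num .] }  — reduce
  I10: { [B → * num .] }  — reduce

No state contains both a complete item and a shift item.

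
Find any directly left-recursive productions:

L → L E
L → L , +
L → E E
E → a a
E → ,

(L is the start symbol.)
Yes, L is left-recursive

Direct left recursion occurs when N → N α for some non-terminal N (the right-hand side begins with the left-hand side itself).

L → L E: LEFT RECURSIVE (starts with L)
L → L , +: LEFT RECURSIVE (starts with L)
L → E E: starts with E
E → a a: starts with a
E → ,: starts with ','

The grammar has direct left recursion on: L.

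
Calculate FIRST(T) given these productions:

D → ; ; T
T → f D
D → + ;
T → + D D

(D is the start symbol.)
To compute FIRST(T), examine every production with T on the left-hand side, reading each right-hand side left to right until a non-nullable symbol is reached.

From T → f D:
  - f is a terminal: add 'f' and stop
From T → + D D:
  - '+' is a terminal: add '+' and stop

Collecting: FIRST(T) = { '+', 'f' }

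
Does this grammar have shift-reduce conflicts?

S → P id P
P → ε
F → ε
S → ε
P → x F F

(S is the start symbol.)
Augment with S' → S and build the canonical LR(0) collection (I0 = CLOSURE({[S' → . S]}), then GOTO on every symbol after a dot until no new states appear). It has 8 states:
  I0: { [P → . x F F], [P → .], [S → . P id P], [S → .], [S' → . S] }  — shift, 2 reduces
  I1: { [S → P . id P] }  — shift
  I2: { [S' → S .] }  — accept
  I3: { [F → .], [P → x . F F] }  — reduce
  I4: { [F → .], [P → x F . F] }  — reduce
  I5: { [P → x F F .] }  — reduce
  I6: { [P → . x F F], [P → .], [S → P id . P] }  — shift, reduce
  I7: { [S → P id P .] }  — reduce

I0 contains reduce items [P → .], [S → .] and shift item [P → . x F F] — shift-reduce conflict.
I6 contains reduce item [P → .] and shift item [P → . x F F] — shift-reduce conflict.

Answer: Yes — I0: [P → .] vs [P → . x F F]; I6: [P → .] vs [P → . x F F]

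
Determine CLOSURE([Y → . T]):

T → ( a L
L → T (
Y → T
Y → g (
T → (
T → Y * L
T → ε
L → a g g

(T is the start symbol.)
{ [T → . ( a L], [T → . (], [T → . Y * L], [T → .], [Y → . T], [Y → . g (] }

To compute CLOSURE, for each item [A → α.Bβ] where B is a non-terminal, add [B → .γ] for all productions B → γ; repeat for the newly added items until nothing changes.

Start with: [Y → . T]
  [Y → . T] has the dot before T: add [T → . ( a L], [T → . (], [T → . Y * L], [T → .]
  [T → . Y * L] has the dot before Y: add [Y → . g (]
No further items can be added.

CLOSURE = { [T → . ( a L], [T → . (], [T → . Y * L], [T → .], [Y → . T], [Y → . g (] }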